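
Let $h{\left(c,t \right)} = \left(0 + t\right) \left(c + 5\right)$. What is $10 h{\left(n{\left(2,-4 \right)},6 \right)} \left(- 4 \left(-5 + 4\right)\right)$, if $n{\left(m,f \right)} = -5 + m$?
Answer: $480$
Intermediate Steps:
$h{\left(c,t \right)} = t \left(5 + c\right)$
$10 h{\left(n{\left(2,-4 \right)},6 \right)} \left(- 4 \left(-5 + 4\right)\right) = 10 \cdot 6 \left(5 + \left(-5 + 2\right)\right) \left(- 4 \left(-5 + 4\right)\right) = 10 \cdot 6 \left(5 - 3\right) \left(\left(-4\right) \left(-1\right)\right) = 10 \cdot 6 \cdot 2 \cdot 4 = 10 \cdot 12 \cdot 4 = 120 \cdot 4 = 480$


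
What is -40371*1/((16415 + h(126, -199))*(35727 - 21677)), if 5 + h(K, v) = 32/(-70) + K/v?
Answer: -56236803/321149437360 ≈ -0.00017511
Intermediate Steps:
h(K, v) = -191/35 + K/v (h(K, v) = -5 + (32/(-70) + K/v) = -5 + (32*(-1/70) + K/v) = -5 + (-16/35 + K/v) = -191/35 + K/v)
-40371*1/((16415 + h(126, -199))*(35727 - 21677)) = -40371*1/((16415 + (-191/35 + 126/(-199)))*(35727 - 21677)) = -40371*1/(14050*(16415 + (-191/35 + 126*(-1/199)))) = -40371*1/(14050*(16415 + (-191/35 - 126/199))) = -40371*1/(14050*(16415 - 42419/6965)) = -40371/(14050*(114288056/6965)) = -40371/321149437360/1393 = -40371*1393/321149437360 = -56236803/321149437360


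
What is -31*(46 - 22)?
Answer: -744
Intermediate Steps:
-31*(46 - 22) = -31*24 = -744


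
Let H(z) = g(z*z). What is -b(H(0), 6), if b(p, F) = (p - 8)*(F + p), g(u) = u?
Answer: 48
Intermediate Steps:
H(z) = z² (H(z) = z*z = z²)
b(p, F) = (-8 + p)*(F + p)
-b(H(0), 6) = -((0²)² - 8*6 - 8*0² + 6*0²) = -(0² - 48 - 8*0 + 6*0) = -(0 - 48 + 0 + 0) = -1*(-48) = 48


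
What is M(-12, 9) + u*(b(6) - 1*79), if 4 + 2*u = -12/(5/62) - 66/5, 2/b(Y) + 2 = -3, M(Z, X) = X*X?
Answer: 33356/5 ≈ 6671.2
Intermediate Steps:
M(Z, X) = X²
b(Y) = -⅖ (b(Y) = 2/(-2 - 3) = 2/(-5) = 2*(-⅕) = -⅖)
u = -83 (u = -2 + (-12/(5/62) - 66/5)/2 = -2 + (-12/(5*(1/62)) - 66*⅕)/2 = -2 + (-12/5/62 - 66/5)/2 = -2 + (-12*62/5 - 66/5)/2 = -2 + (-744/5 - 66/5)/2 = -2 + (½)*(-162) = -2 - 81 = -83)
M(-12, 9) + u*(b(6) - 1*79) = 9² - 83*(-⅖ - 1*79) = 81 - 83*(-⅖ - 79) = 81 - 83*(-397/5) = 81 + 32951/5 = 33356/5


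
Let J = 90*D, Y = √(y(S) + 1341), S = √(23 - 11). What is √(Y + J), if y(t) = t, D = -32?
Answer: √(-2880 + √(1341 + 2*√3)) ≈ 53.323*I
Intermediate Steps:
S = 2*√3 (S = √12 = 2*√3 ≈ 3.4641)
Y = √(1341 + 2*√3) (Y = √(2*√3 + 1341) = √(1341 + 2*√3) ≈ 36.667)
J = -2880 (J = 90*(-32) = -2880)
√(Y + J) = √(√(1341 + 2*√3) - 2880) = √(-2880 + √(1341 + 2*√3))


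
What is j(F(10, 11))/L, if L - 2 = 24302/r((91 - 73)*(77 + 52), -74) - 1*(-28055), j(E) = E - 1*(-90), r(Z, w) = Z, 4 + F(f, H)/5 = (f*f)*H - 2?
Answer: 806895/4073291 ≈ 0.19809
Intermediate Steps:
F(f, H) = -30 + 5*H*f² (F(f, H) = -20 + 5*((f*f)*H - 2) = -20 + 5*(f²*H - 2) = -20 + 5*(H*f² - 2) = -20 + 5*(-2 + H*f²) = -20 + (-10 + 5*H*f²) = -30 + 5*H*f²)
j(E) = 90 + E (j(E) = E + 90 = 90 + E)
L = 32586328/1161 (L = 2 + (24302/(((91 - 73)*(77 + 52))) - 1*(-28055)) = 2 + (24302/((18*129)) + 28055) = 2 + (24302/2322 + 28055) = 2 + (24302*(1/2322) + 28055) = 2 + (12151/1161 + 28055) = 2 + 32584006/1161 = 32586328/1161 ≈ 28067.)
j(F(10, 11))/L = (90 + (-30 + 5*11*10²))/(32586328/1161) = (90 + (-30 + 5*11*100))*(1161/32586328) = (90 + (-30 + 5500))*(1161/32586328) = (90 + 5470)*(1161/32586328) = 5560*(1161/32586328) = 806895/4073291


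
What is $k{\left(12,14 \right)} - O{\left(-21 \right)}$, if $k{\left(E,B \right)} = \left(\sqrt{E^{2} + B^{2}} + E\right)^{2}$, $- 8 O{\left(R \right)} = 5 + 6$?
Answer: $\frac{3883}{8} + 48 \sqrt{85} \approx 927.91$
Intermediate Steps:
$O{\left(R \right)} = - \frac{11}{8}$ ($O{\left(R \right)} = - \frac{5 + 6}{8} = \left(- \frac{1}{8}\right) 11 = - \frac{11}{8}$)
$k{\left(E,B \right)} = \left(E + \sqrt{B^{2} + E^{2}}\right)^{2}$ ($k{\left(E,B \right)} = \left(\sqrt{B^{2} + E^{2}} + E\right)^{2} = \left(E + \sqrt{B^{2} + E^{2}}\right)^{2}$)
$k{\left(12,14 \right)} - O{\left(-21 \right)} = \left(12 + \sqrt{14^{2} + 12^{2}}\right)^{2} - - \frac{11}{8} = \left(12 + \sqrt{196 + 144}\right)^{2} + \frac{11}{8} = \left(12 + \sqrt{340}\right)^{2} + \frac{11}{8} = \left(12 + 2 \sqrt{85}\right)^{2} + \frac{11}{8} = \frac{11}{8} + \left(12 + 2 \sqrt{85}\right)^{2}$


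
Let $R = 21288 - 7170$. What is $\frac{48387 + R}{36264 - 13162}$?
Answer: $\frac{62505}{23102} \approx 2.7056$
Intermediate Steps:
$R = 14118$ ($R = 21288 - 7170 = 14118$)
$\frac{48387 + R}{36264 - 13162} = \frac{48387 + 14118}{36264 - 13162} = \frac{62505}{23102}$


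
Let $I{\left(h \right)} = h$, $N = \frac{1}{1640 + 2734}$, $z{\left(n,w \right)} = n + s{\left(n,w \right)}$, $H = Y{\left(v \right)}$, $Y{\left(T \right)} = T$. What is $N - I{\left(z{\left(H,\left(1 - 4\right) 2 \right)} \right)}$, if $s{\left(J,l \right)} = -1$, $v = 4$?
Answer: $- \frac{13121}{4374} \approx -2.9998$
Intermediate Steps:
$H = 4$
$z{\left(n,w \right)} = -1 + n$ ($z{\left(n,w \right)} = n - 1 = -1 + n$)
$N = \frac{1}{4374} \approx 0.00022862$
$N - I{\left(z{\left(H,\left(1 - 4\right) 2 \right)} \right)} = \frac{1}{4374} - \left(-1 + 4\right) = \frac{1}{4374} - 3 = - \frac{13121}{4374}$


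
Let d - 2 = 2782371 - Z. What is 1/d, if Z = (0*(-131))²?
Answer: 1/2782373 ≈ 3.5941e-7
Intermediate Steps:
Z = 0 (Z = 0² = 0)
d = 2782373 (d = 2 + (2782371 - 1*0) = 2 + (2782371 + 0) = 2 + 2782371 = 2782373)
1/d = 1/2782373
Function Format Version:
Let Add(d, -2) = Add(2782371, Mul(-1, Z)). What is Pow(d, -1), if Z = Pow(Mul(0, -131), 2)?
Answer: Rational(1, 2782373) ≈ 3.5941e-7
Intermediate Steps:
Z = 0 (Z = Pow(0, 2) = 0)
d = 2782373 (d = Add(2, Add(2782371, Mul(-1, 0))) = Add(2, Add(2782371, 0)) = Add(2, 2782371) = 2782373)
Pow(d, -1) = Pow(2782373, -1) = Rational(1, 2782373)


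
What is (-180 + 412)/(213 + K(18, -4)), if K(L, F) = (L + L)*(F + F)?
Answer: -232/75 ≈ -3.0933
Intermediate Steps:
K(L, F) = 4*F*L (K(L, F) = (2*L)*(2*F) = 4*F*L)
(-180 + 412)/(213 + K(18, -4)) = (-180 + 412)/(213 + 4*(-4)*18) = 232/(213 - 288) = 232/(-75) = 232*(-1/75) = -232/75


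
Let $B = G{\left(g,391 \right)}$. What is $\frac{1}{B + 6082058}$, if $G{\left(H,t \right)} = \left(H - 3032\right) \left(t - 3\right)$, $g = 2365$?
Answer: $\frac{1}{5823262} \approx 1.7173 \cdot 10^{-7}$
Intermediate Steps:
$G{\left(H,t \right)} = \left(-3032 + H\right) \left(-3 + t\right)$
$B = -258796$ ($B = 9096 - 1185512 - 7095 + 2365 \cdot 391 = 9096 - 1185512 - 7095 + 924715 = -258796$)
$\frac{1}{B + 6082058} = \frac{1}{-258796 + 6082058} = \frac{1}{5823262}$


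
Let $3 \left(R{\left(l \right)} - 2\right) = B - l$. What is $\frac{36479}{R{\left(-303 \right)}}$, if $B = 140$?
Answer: $\frac{109437}{449} \approx 243.73$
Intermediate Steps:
$R{\left(l \right)} = \frac{146}{3} - \frac{l}{3}$ ($R{\left(l \right)} = 2 + \frac{140 - l}{3} = 2 - \left(- \frac{140}{3} + \frac{l}{3}\right) = \frac{146}{3} - \frac{l}{3}$)
$\frac{36479}{R{\left(-303 \right)}} = \frac{36479}{\frac{146}{3} - -101} = \frac{36479}{\frac{146}{3} + 101} = \frac{36479}{\frac{449}{3}} = 36479 \cdot \frac{3}{449} = \frac{109437}{449}$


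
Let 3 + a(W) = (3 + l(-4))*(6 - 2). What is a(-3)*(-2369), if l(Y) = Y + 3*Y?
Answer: 130295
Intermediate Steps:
l(Y) = 4*Y
a(W) = -55 (a(W) = -3 + (3 + 4*(-4))*(6 - 2) = -3 + (3 - 16)*4 = -3 - 13*4 = -3 - 52 = -55)
a(-3)*(-2369) = -55*(-2369) = 130295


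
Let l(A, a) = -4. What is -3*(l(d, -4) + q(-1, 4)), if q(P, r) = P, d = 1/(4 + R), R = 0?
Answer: 15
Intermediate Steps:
d = ¼ (d = 1/(4 + 0) = 1/4 = ¼ ≈ 0.25000)
-3*(l(d, -4) + q(-1, 4)) = -3*(-4 - 1) = -3*(-5) = 15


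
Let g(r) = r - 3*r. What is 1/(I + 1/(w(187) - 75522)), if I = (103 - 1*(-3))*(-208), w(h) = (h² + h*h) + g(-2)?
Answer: -5580/123027841 ≈ -4.5356e-5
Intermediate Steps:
g(r) = -2*r
w(h) = 4 + 2*h² (w(h) = (h² + h*h) - 2*(-2) = (h² + h²) + 4 = 2*h² + 4 = 4 + 2*h²)
I = -22048 (I = (103 + 3)*(-208) = 106*(-208) = -22048)
1/(I + 1/(w(187) - 75522)) = 1/(-22048 + 1/((4 + 2*187²) - 75522)) = 1/(-22048 + 1/((4 + 2*34969) - 75522)) = 1/(-22048 + 1/((4 + 69938) - 75522)) = 1/(-22048 + 1/(69942 - 75522)) = 1/(-22048 + 1/(-5580)) = 1/(-22048 - 1/5580) = 1/(-123027841/5580) = -5580/123027841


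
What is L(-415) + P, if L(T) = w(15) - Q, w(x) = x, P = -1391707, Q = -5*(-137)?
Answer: -1392377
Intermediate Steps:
Q = 685
L(T) = -670 (L(T) = 15 - 1*685 = 15 - 685 = -670)
L(-415) + P = -670 - 1391707 = -1392377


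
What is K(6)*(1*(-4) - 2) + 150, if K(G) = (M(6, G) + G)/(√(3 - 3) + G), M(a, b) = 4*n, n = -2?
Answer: 152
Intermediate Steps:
M(a, b) = -8 (M(a, b) = 4*(-2) = -8)
K(G) = (-8 + G)/G (K(G) = (-8 + G)/(√(3 - 3) + G) = (-8 + G)/(√0 + G) = (-8 + G)/(0 + G) = (-8 + G)/G)
K(6)*(1*(-4) - 2) + 150 = ((-8 + 6)/6)*(1*(-4) - 2) + 150 = ((⅙)*(-2))*(-4 - 2) + 150 = -⅓*(-6) + 150 = 2 + 150 = 152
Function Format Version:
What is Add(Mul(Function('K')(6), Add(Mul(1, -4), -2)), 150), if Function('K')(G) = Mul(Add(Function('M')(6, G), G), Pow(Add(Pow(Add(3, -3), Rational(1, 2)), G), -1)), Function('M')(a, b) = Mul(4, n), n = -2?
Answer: 152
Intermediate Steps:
Function('M')(a, b) = -8 (Function('M')(a, b) = Mul(4, -2) = -8)
Function('K')(G) = Mul(Pow(G, -1), Add(-8, G)) (Function('K')(G) = Mul(Add(-8, G), Pow(Add(Pow(Add(3, -3), Rational(1, 2)), G), -1)) = Mul(Add(-8, G), Pow(Add(Pow(0, Rational(1, 2)), G), -1)) = Mul(Add(-8, G), Pow(Add(0, G), -1)) = Mul(Add(-8, G), Pow(G, -1)) = Mul(Pow(G, -1), Add(-8, G)))
Add(Mul(Function('K')(6), Add(Mul(1, -4), -2)), 150) = Add(Mul(Mul(Pow(6, -1), Add(-8, 6)), Add(Mul(1, -4), -2)), 150) = Add(Mul(Mul(Rational(1, 6), -2), Add(-4, -2)), 150) = Add(Mul(Rational(-1, 3), -6), 150) = Add(2, 150) = 152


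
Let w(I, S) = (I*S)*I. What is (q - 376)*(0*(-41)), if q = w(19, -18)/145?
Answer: 0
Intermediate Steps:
w(I, S) = S*I²
q = -6498/145 (q = -18*19²/145 = -18*361*(1/145) = -6498*1/145 = -6498/145 ≈ -44.814)
(q - 376)*(0*(-41)) = (-6498/145 - 376)*(0*(-41)) = -61018/145*0 = 0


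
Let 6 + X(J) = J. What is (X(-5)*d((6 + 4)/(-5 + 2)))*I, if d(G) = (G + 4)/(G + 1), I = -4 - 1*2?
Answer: -132/7 ≈ -18.857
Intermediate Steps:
X(J) = -6 + J
I = -6 (I = -4 - 2 = -6)
d(G) = (4 + G)/(1 + G)
(X(-5)*d((6 + 4)/(-5 + 2)))*I = ((-6 - 5)*((4 + (6 + 4)/(-5 + 2))/(1 + (6 + 4)/(-5 + 2))))*(-6) = -11*(4 + 10/(-3))/(1 + 10/(-3))*(-6) = -11*(4 + 10*(-⅓))/(1 + 10*(-⅓))*(-6) = -11*(4 - 10/3)/(1 - 10/3)*(-6) = -11*2/((-7/3)*3)*(-6) = -(-33)*2/(7*3)*(-6) = -11*(-2/7)*(-6) = (22/7)*(-6) = -132/7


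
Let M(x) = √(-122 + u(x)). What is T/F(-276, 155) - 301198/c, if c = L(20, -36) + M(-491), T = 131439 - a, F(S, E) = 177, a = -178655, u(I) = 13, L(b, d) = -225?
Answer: 13863759673/4489959 + 150599*I*√109/25367 ≈ 3087.7 + 61.982*I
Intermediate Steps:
M(x) = I*√109 (M(x) = √(-122 + 13) = √(-109) = I*√109)
T = 310094 (T = 131439 - 1*(-178655) = 131439 + 178655 = 310094)
c = -225 + I*√109 ≈ -225.0 + 10.44*I
T/F(-276, 155) - 301198/c = 310094/177 - 301198/(-225 + I*√109)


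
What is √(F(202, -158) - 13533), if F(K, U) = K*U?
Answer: I*√45449 ≈ 213.19*I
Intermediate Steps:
√(F(202, -158) - 13533) = √(202*(-158) - 13533) = √(-31916 - 13533) = √(-45449) = I*√45449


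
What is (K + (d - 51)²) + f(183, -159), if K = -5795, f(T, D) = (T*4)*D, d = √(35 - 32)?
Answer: -122183 + (51 - √3)² ≈ -1.1976e+5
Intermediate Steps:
d = √3 ≈ 1.7320
f(T, D) = 4*D*T (f(T, D) = (4*T)*D = 4*D*T)
(K + (d - 51)²) + f(183, -159) = (-5795 + (√3 - 51)²) + 4*(-159)*183 = (-5795 + (-51 + √3)²) - 116388 = -122183 + (-51 + √3)²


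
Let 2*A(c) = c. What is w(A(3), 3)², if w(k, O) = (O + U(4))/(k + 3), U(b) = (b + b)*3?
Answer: 36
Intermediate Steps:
U(b) = 6*b (U(b) = (2*b)*3 = 6*b)
A(c) = c/2
w(k, O) = (24 + O)/(3 + k) (w(k, O) = (O + 6*4)/(k + 3) = (O + 24)/(3 + k) = (24 + O)/(3 + k))
w(A(3), 3)² = ((24 + 3)/(3 + (½)*3))² = (27/(3 + 3/2))² = (27/(9/2))² = ((2/9)*27)² = 6² = 36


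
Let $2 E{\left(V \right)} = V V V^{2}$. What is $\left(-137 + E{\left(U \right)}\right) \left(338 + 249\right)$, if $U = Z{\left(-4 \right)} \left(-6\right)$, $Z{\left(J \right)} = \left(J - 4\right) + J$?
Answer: $7887396317$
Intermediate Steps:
$Z{\left(J \right)} = -4 + 2 J$ ($Z{\left(J \right)} = \left(-4 + J\right) + J = -4 + 2 J$)
$U = 72$ ($U = \left(-4 + 2 \left(-4\right)\right) \left(-6\right) = \left(-4 - 8\right) \left(-6\right) = \left(-12\right) \left(-6\right) = 72$)
$E{\left(V \right)} = \frac{V^{4}}{2}$ ($E{\left(V \right)} = \frac{V V V^{2}}{2} = \frac{V^{2} V^{2}}{2} = \frac{V^{4}}{2}$)
$\left(-137 + E{\left(U \right)}\right) \left(338 + 249\right) = \left(-137 + \frac{72^{4}}{2}\right) \left(338 + 249\right) = \left(-137 + \frac{1}{2} \cdot 26873856\right) 587 = \left(-137 + 13436928\right) 587 = 13436791 \cdot 587 = 7887396317$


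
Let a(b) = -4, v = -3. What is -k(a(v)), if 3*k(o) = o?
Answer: 4/3 ≈ 1.3333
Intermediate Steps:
k(o) = o/3
-k(a(v)) = -(-4)/3 = -1*(-4/3) = 4/3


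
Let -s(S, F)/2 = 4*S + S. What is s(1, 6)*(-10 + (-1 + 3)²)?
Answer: 60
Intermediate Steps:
s(S, F) = -10*S (s(S, F) = -2*(4*S + S) = -10*S)
s(1, 6)*(-10 + (-1 + 3)²) = (-10*1)*(-10 + (-1 + 3)²) = -10*(-10 + 2²) = -10*(-10 + 4) = -10*(-6) = 60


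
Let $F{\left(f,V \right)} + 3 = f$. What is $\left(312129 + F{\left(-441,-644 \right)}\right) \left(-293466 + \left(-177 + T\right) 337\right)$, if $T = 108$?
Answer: $-98716561515$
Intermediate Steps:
$F{\left(f,V \right)} = -3 + f$
$\left(312129 + F{\left(-441,-644 \right)}\right) \left(-293466 + \left(-177 + T\right) 337\right) = \left(312129 - 444\right) \left(-293466 + \left(-177 + 108\right) 337\right) = \left(312129 - 444\right) \left(-293466 - 23253\right) = 311685 \left(-293466 - 23253\right) = 311685 \left(-316719\right) = -98716561515$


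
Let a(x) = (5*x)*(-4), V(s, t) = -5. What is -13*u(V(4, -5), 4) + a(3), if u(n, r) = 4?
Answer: -112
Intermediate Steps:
a(x) = -20*x
-13*u(V(4, -5), 4) + a(3) = -13*4 - 20*3 = -52 - 60 = -112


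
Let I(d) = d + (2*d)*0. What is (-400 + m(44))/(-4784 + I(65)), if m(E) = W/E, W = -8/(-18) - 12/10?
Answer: 396017/4671810 ≈ 0.084767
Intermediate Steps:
I(d) = d (I(d) = d + 0 = d)
W = -34/45 (W = -8*(-1/18) - 12*1/10 = 4/9 - 6/5 = -34/45 ≈ -0.75556)
m(E) = -34/(45*E)
(-400 + m(44))/(-4784 + I(65)) = (-400 - 34/45/44)/(-4784 + 65) = (-400 - 34/45*1/44)/(-4719) = (-400 - 17/990)*(-1/4719) = -396017/990*(-1/4719) = 396017/4671810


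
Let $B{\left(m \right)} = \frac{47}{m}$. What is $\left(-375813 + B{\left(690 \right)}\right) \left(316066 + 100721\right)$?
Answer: $- \frac{36025807221467}{230} \approx -1.5663 \cdot 10^{11}$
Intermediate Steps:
$\left(-375813 + B{\left(690 \right)}\right) \left(316066 + 100721\right) = \left(-375813 + \frac{47}{690}\right) \left(316066 + 100721\right) = \left(-375813 + 47 \cdot \frac{1}{690}\right) 416787 = \left(-375813 + \frac{47}{690}\right) 416787 = \left(- \frac{259310923}{690}\right) 416787 = - \frac{36025807221467}{230}$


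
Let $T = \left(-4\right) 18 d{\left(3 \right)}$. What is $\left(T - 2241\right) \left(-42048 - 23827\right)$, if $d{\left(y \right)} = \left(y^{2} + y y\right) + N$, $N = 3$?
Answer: $247228875$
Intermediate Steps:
$d{\left(y \right)} = 3 + 2 y^{2}$ ($d{\left(y \right)} = \left(y^{2} + y y\right) + 3 = \left(y^{2} + y^{2}\right) + 3 = 2 y^{2} + 3 = 3 + 2 y^{2}$)
$T = -1512$ ($T = \left(-4\right) 18 \left(3 + 2 \cdot 3^{2}\right) = - 72 \left(3 + 2 \cdot 9\right) = - 72 \left(3 + 18\right) = \left(-72\right) 21 = -1512$)
$\left(T - 2241\right) \left(-42048 - 23827\right) = \left(-1512 - 2241\right) \left(-42048 - 23827\right) = \left(-3753\right) \left(-65875\right) = 247228875$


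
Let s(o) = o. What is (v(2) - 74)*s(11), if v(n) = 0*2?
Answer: -814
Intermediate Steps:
v(n) = 0
(v(2) - 74)*s(11) = (0 - 74)*11 = -74*11 = -814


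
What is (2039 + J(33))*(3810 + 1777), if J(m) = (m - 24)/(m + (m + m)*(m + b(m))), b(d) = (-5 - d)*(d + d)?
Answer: 620163246266/54439 ≈ 1.1392e+7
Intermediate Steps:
b(d) = 2*d*(-5 - d) (b(d) = (-5 - d)*(2*d) = 2*d*(-5 - d))
J(m) = (-24 + m)/(m + 2*m*(m - 2*m*(5 + m))) (J(m) = (m - 24)/(m + (m + m)*(m - 2*m*(5 + m))) = (-24 + m)/(m + (2*m)*(m - 2*m*(5 + m))) = (-24 + m)/(m + 2*m*(m - 2*m*(5 + m))))
(2039 + J(33))*(3810 + 1777) = (2039 + (24 - 1*33)/(33*(-1 + 4*33**2 + 18*33)))*(3810 + 1777) = (2039 + (24 - 33)/(33*(-1 + 4*1089 + 594)))*5587 = (2039 + (1/33)*(-9)/(-1 + 4356 + 594))*5587 = (2039 + (1/33)*(-9)/4949)*5587 = (2039 + (1/33)*(1/4949)*(-9))*5587 = (2039 - 3/54439)*5587 = (111001118/54439)*5587 = 620163246266/54439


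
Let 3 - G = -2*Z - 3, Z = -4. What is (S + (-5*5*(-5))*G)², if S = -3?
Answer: 64009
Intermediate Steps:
G = -2 (G = 3 - (-2*(-4) - 3) = 3 - (8 - 3) = 3 - 1*5 = 3 - 5 = -2)
(S + (-5*5*(-5))*G)² = (-3 + (-5*5*(-5))*(-2))² = (-3 - 25*(-5)*(-2))² = (-3 + 125*(-2))² = (-3 - 250)² = (-253)² = 64009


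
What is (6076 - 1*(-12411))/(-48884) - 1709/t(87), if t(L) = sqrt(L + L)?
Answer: -18487/48884 - 1709*sqrt(174)/174 ≈ -129.94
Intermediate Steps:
t(L) = sqrt(2)*sqrt(L) (t(L) = sqrt(2*L) = sqrt(2)*sqrt(L))
(6076 - 1*(-12411))/(-48884) - 1709/t(87) = (6076 - 1*(-12411))/(-48884) - 1709*sqrt(174)/174 = (6076 + 12411)*(-1/48884) - 1709*sqrt(174)/174 = 18487*(-1/48884) - 1709*sqrt(174)/174 = -18487/48884 - 1709*sqrt(174)/174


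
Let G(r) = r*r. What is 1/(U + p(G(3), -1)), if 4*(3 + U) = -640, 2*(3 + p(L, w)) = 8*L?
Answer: -1/130 ≈ -0.0076923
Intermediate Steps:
G(r) = r²
p(L, w) = -3 + 4*L (p(L, w) = -3 + (8*L)/2 = -3 + 4*L)
U = -163 (U = -3 + (¼)*(-640) = -3 - 160 = -163)
1/(U + p(G(3), -1)) = 1/(-163 + (-3 + 4*3²)) = 1/(-163 + (-3 + 4*9)) = 1/(-163 + (-3 + 36)) = 1/(-163 + 33) = 1/(-130) = -1/130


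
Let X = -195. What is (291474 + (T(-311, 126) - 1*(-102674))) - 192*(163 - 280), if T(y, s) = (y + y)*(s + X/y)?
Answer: 337850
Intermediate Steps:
T(y, s) = 2*y*(s - 195/y) (T(y, s) = (y + y)*(s - 195/y) = (2*y)*(s - 195/y) = 2*y*(s - 195/y))
(291474 + (T(-311, 126) - 1*(-102674))) - 192*(163 - 280) = (291474 + ((-390 + 2*126*(-311)) - 1*(-102674))) - 192*(163 - 280) = (291474 + ((-390 - 78372) + 102674)) - 192*(-117) = (291474 + (-78762 + 102674)) + 22464 = (291474 + 23912) + 22464 = 315386 + 22464 = 337850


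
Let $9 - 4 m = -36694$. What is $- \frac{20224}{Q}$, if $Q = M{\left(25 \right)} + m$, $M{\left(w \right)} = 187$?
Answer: $- \frac{80896}{37451} \approx -2.16$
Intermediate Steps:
$m = \frac{36703}{4}$ ($m = \frac{9}{4} - - \frac{18347}{2} = \frac{9}{4} + \frac{18347}{2} = \frac{36703}{4} \approx 9175.8$)
$Q = \frac{37451}{4}$ ($Q = 187 + \frac{36703}{4} = \frac{37451}{4} \approx 9362.8$)
$- \frac{20224}{Q} = - \frac{20224}{\frac{37451}{4}} = \left(-20224\right) \frac{4}{37451} = - \frac{80896}{37451}$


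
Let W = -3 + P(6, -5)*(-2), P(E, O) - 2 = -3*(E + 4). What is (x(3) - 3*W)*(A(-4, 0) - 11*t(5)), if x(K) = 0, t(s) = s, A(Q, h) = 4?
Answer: 8109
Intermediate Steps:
P(E, O) = -10 - 3*E (P(E, O) = 2 - 3*(E + 4) = 2 - 3*(4 + E) = 2 + (-12 - 3*E) = -10 - 3*E)
W = 53 (W = -3 + (-10 - 3*6)*(-2) = -3 + (-10 - 18)*(-2) = -3 - 28*(-2) = -3 + 56 = 53)
(x(3) - 3*W)*(A(-4, 0) - 11*t(5)) = (0 - 3*53)*(4 - 11*5) = (0 - 159)*(4 - 55) = -159*(-51) = 8109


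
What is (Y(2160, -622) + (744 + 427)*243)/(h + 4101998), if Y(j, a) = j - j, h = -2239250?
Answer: 31617/206972 ≈ 0.15276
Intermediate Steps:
Y(j, a) = 0
(Y(2160, -622) + (744 + 427)*243)/(h + 4101998) = (0 + (744 + 427)*243)/(-2239250 + 4101998) = (0 + 1171*243)/1862748 = (0 + 284553)*(1/1862748) = 284553*(1/1862748) = 31617/206972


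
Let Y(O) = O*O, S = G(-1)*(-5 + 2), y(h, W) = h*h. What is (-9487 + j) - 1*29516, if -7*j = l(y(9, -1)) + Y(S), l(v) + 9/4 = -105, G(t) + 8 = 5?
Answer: -155997/4 ≈ -38999.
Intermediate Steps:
y(h, W) = h²
G(t) = -3 (G(t) = -8 + 5 = -3)
l(v) = -429/4 (l(v) = -9/4 - 105 = -429/4)
S = 9 (S = -3*(-5 + 2) = -3*(-3) = 9)
Y(O) = O²
j = 15/4 (j = -(-429/4 + 9²)/7 = -(-429/4 + 81)/7 = -⅐*(-105/4) = 15/4 ≈ 3.7500)
(-9487 + j) - 1*29516 = (-9487 + 15/4) - 1*29516 = -37933/4 - 29516 = -155997/4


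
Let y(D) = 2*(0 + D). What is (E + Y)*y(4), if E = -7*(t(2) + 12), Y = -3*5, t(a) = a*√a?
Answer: -792 - 112*√2 ≈ -950.39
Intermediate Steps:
t(a) = a^(3/2)
y(D) = 2*D
Y = -15
E = -84 - 14*√2 (E = -7*(2^(3/2) + 12) = -7*(2*√2 + 12) = -7*(12 + 2*√2) = -84 - 14*√2 ≈ -103.80)
(E + Y)*y(4) = ((-84 - 14*√2) - 15)*(2*4) = (-99 - 14*√2)*8 = -792 - 112*√2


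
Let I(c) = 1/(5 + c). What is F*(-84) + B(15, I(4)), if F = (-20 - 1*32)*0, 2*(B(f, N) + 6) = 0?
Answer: -6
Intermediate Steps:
B(f, N) = -6 (B(f, N) = -6 + (½)*0 = -6 + 0 = -6)
F = 0 (F = (-20 - 32)*0 = -52*0 = 0)
F*(-84) + B(15, I(4)) = 0*(-84) - 6 = 0 - 6 = -6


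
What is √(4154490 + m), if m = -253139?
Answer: √3901351 ≈ 1975.2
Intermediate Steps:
√(4154490 + m) = √(4154490 - 253139) = √3901351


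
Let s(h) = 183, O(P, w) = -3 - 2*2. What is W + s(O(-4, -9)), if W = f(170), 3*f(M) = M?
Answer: 719/3 ≈ 239.67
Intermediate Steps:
O(P, w) = -7 (O(P, w) = -3 - 4 = -7)
f(M) = M/3
W = 170/3 (W = (⅓)*170 = 170/3 ≈ 56.667)
W + s(O(-4, -9)) = 170/3 + 183 = 719/3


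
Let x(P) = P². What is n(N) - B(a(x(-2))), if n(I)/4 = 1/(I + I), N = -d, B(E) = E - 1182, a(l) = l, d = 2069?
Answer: 2437280/2069 ≈ 1178.0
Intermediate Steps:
B(E) = -1182 + E
N = -2069 (N = -1*2069 = -2069)
n(I) = 2/I (n(I) = 4/(I + I) = 4/((2*I)) = 4*(1/(2*I)) = 2/I)
n(N) - B(a(x(-2))) = 2/(-2069) - (-1182 + (-2)²) = 2*(-1/2069) - (-1182 + 4) = -2/2069 - 1*(-1178) = -2/2069 + 1178 = 2437280/2069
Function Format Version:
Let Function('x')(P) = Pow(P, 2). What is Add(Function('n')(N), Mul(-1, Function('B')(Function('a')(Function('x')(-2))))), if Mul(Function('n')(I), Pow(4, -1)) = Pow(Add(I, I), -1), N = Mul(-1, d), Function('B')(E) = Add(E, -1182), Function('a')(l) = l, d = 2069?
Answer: Rational(2437280, 2069) ≈ 1178.0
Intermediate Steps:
Function('B')(E) = Add(-1182, E)
N = -2069 (N = Mul(-1, 2069) = -2069)
Function('n')(I) = Mul(2, Pow(I, -1)) (Function('n')(I) = Mul(4, Pow(Add(I, I), -1)) = Mul(4, Pow(Mul(2, I), -1)) = Mul(4, Mul(Rational(1, 2), Pow(I, -1))) = Mul(2, Pow(I, -1)))
Add(Function('n')(N), Mul(-1, Function('B')(Function('a')(Function('x')(-2))))) = Add(Mul(2, Pow(-2069, -1)), Mul(-1, Add(-1182, Pow(-2, 2)))) = Add(Mul(2, Rational(-1, 2069)), Mul(-1, Add(-1182, 4))) = Add(Rational(-2, 2069), Mul(-1, -1178)) = Add(Rational(-2, 2069), 1178) = Rational(2437280, 2069)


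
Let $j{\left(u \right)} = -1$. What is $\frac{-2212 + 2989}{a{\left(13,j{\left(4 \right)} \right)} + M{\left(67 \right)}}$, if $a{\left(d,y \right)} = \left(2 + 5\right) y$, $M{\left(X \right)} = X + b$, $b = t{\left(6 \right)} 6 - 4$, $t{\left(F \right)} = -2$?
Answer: $\frac{777}{44} \approx 17.659$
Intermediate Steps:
$b = -16$ ($b = \left(-2\right) 6 - 4 = -12 - 4 = -16$)
$M{\left(X \right)} = -16 + X$ ($M{\left(X \right)} = X - 16 = -16 + X$)
$a{\left(d,y \right)} = 7 y$
$\frac{-2212 + 2989}{a{\left(13,j{\left(4 \right)} \right)} + M{\left(67 \right)}} = \frac{-2212 + 2989}{7 \left(-1\right) + \left(-16 + 67\right)} = \frac{777}{-7 + 51} = \frac{777}{44}$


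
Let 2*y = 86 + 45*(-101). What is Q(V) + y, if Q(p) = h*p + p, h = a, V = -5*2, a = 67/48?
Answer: -54083/24 ≈ -2253.5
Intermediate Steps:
a = 67/48 (a = 67*(1/48) = 67/48 ≈ 1.3958)
V = -10
h = 67/48 ≈ 1.3958
Q(p) = 115*p/48 (Q(p) = 67*p/48 + p = 115*p/48)
y = -4459/2 (y = (86 + 45*(-101))/2 = (86 - 4545)/2 = (½)*(-4459) = -4459/2 ≈ -2229.5)
Q(V) + y = (115/48)*(-10) - 4459/2 = -575/24 - 4459/2 = -54083/24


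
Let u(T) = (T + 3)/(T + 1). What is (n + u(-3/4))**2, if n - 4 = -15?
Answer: 4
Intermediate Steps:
n = -11 (n = 4 - 15 = -11)
u(T) = (3 + T)/(1 + T)
(n + u(-3/4))**2 = (-11 + (3 - 3/4)/(1 - 3/4))**2 = (-11 + (9/4)/(1/4))**2 = (-11 + 4*(9/4))**2 = (-11 + 9)**2 = (-2)**2 = 4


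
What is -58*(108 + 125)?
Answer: -13514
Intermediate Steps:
-58*(108 + 125) = -58*233 = -13514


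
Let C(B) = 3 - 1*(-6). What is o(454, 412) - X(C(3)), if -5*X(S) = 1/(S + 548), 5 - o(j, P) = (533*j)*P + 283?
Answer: -277655760669/2785 ≈ -9.9697e+7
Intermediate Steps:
o(j, P) = -278 - 533*P*j (o(j, P) = 5 - ((533*j)*P + 283) = 5 - (533*P*j + 283) = 5 - (283 + 533*P*j) = 5 + (-283 - 533*P*j) = -278 - 533*P*j)
C(B) = 9 (C(B) = 3 + 6 = 9)
X(S) = -1/(5*(548 + S)) (X(S) = -1/(5*(S + 548)) = -1/(5*(548 + S)))
o(454, 412) - X(C(3)) = (-278 - 533*412*454) - (-1)/(2740 + 5*9) = (-278 - 99696584) - (-1)/(2740 + 45) = -99696862 - (-1)/2785 = -99696862 - 1*(-1/2785) = -99696862 + 1/2785 = -277655760669/2785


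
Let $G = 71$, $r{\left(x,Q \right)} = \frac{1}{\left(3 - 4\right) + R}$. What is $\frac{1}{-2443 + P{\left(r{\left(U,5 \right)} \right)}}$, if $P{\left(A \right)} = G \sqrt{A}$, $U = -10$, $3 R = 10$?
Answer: $- \frac{17101}{41762620} - \frac{71 \sqrt{21}}{41762620} \approx -0.00041727$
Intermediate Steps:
$R = \frac{10}{3}$ ($R = \frac{1}{3} \cdot 10 = \frac{10}{3} \approx 3.3333$)
$r{\left(x,Q \right)} = \frac{3}{7}$ ($r{\left(x,Q \right)} = \frac{1}{\left(3 - 4\right) + \frac{10}{3}} = \frac{1}{-1 + \frac{10}{3}} = \frac{1}{\frac{7}{3}} = \frac{3}{7}$)
$P{\left(A \right)} = 71 \sqrt{A}$
$\frac{1}{-2443 + P{\left(r{\left(U,5 \right)} \right)}} = \frac{1}{-2443 + 71 \sqrt{\frac{3}{7}}} = \frac{1}{-2443 + 71 \frac{\sqrt{21}}{7}} = \frac{1}{-2443 + \frac{71 \sqrt{21}}{7}}$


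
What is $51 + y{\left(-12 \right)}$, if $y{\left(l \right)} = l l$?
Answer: $195$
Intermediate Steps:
$y{\left(l \right)} = l^{2}$
$51 + y{\left(-12 \right)} = 51 + \left(-12\right)^{2} = 51 + 144 = 195$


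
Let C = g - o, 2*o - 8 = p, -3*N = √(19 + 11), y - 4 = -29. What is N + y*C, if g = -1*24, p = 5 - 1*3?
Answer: 725 - √30/3 ≈ 723.17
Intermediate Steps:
y = -25 (y = 4 - 29 = -25)
p = 2 (p = 5 - 3 = 2)
N = -√30/3 (N = -√(19 + 11)/3 = -√30/3 ≈ -1.8257)
o = 5 (o = 4 + (½)*2 = 4 + 1 = 5)
g = -24
C = -29 (C = -24 - 1*5 = -24 - 5 = -29)
N + y*C = -√30/3 - 25*(-29) = -√30/3 + 725 = 725 - √30/3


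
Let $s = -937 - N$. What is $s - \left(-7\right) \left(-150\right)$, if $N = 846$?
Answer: $-2833$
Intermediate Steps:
$s = -1783$ ($s = -937 - 846 = -1783$)
$s - \left(-7\right) \left(-150\right) = -1783 - \left(-7\right) \left(-150\right) = -1783 - 1050 = -2833$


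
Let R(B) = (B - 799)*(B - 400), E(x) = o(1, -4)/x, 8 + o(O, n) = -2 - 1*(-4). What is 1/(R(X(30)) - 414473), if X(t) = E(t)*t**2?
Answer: 1/153347 ≈ 6.5212e-6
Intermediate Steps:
o(O, n) = -6 (o(O, n) = -8 + (-2 - 1*(-4)) = -8 + (-2 + 4) = -8 + 2 = -6)
E(x) = -6/x
X(t) = -6*t (X(t) = (-6/t)*t**2 = -6*t)
R(B) = (-799 + B)*(-400 + B)
1/(R(X(30)) - 414473) = 1/((319600 + (-6*30)**2 - (-7194)*30) - 414473) = 1/((319600 + (-180)**2 - 1199*(-180)) - 414473) = 1/((319600 + 32400 + 215820) - 414473) = 1/(567820 - 414473) = 1/153347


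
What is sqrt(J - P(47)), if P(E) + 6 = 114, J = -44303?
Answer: I*sqrt(44411) ≈ 210.74*I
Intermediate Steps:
P(E) = 108 (P(E) = -6 + 114 = 108)
sqrt(J - P(47)) = sqrt(-44303 - 1*108) = sqrt(-44303 - 108) = sqrt(-44411) = I*sqrt(44411)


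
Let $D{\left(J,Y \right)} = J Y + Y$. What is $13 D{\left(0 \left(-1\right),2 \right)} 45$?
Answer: $1170$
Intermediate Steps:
$D{\left(J,Y \right)} = Y + J Y$
$13 D{\left(0 \left(-1\right),2 \right)} 45 = 13 \cdot 2 \left(1 + 0 \left(-1\right)\right) 45 = 13 \cdot 2 \left(1 + 0\right) 45 = 13 \cdot 2 \cdot 1 \cdot 45 = 13 \cdot 2 \cdot 45 = 26 \cdot 45 = 1170$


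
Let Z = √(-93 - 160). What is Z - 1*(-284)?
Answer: 284 + I*√253 ≈ 284.0 + 15.906*I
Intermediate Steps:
Z = I*√253 (Z = √(-253) = I*√253 ≈ 15.906*I)
Z - 1*(-284) = I*√253 - 1*(-284) = I*√253 + 284 = 284 + I*√253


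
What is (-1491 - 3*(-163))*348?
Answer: -348696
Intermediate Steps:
(-1491 - 3*(-163))*348 = (-1491 + 489)*348 = -1002*348 = -348696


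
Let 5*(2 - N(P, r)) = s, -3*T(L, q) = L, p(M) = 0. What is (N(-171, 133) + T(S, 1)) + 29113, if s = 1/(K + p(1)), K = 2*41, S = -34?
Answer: 35825387/1230 ≈ 29126.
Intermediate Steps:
T(L, q) = -L/3
K = 82
s = 1/82 (s = 1/(82 + 0) = 1/82 ≈ 0.012195)
N(P, r) = 819/410 (N(P, r) = 2 - ⅕*1/82 = 2 - 1/410 = 819/410)
(N(-171, 133) + T(S, 1)) + 29113 = (819/410 - ⅓*(-34)) + 29113 = (819/410 + 34/3) + 29113 = 16397/1230 + 29113 = 35825387/1230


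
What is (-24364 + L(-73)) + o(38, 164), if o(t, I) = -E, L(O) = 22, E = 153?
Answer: -24495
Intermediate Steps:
o(t, I) = -153 (o(t, I) = -1*153 = -153)
(-24364 + L(-73)) + o(38, 164) = (-24364 + 22) - 153 = -24342 - 153 = -24495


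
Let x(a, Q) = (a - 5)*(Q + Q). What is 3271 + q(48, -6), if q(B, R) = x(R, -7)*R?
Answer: 2347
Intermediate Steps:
x(a, Q) = 2*Q*(-5 + a) (x(a, Q) = (-5 + a)*(2*Q) = 2*Q*(-5 + a))
q(B, R) = R*(70 - 14*R) (q(B, R) = (2*(-7)*(-5 + R))*R = (70 - 14*R)*R = R*(70 - 14*R))
3271 + q(48, -6) = 3271 + 14*(-6)*(5 - 1*(-6)) = 3271 + 14*(-6)*(5 + 6) = 3271 + 14*(-6)*11 = 3271 - 924 = 2347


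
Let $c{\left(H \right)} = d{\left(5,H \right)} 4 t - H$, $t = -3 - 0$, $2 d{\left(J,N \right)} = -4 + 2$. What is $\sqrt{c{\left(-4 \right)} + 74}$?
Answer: $3 \sqrt{10} \approx 9.4868$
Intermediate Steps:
$d{\left(J,N \right)} = -1$ ($d{\left(J,N \right)} = \frac{-4 + 2}{2} = \frac{1}{2} \left(-2\right) = -1$)
$t = -3$ ($t = -3 + 0 = -3$)
$c{\left(H \right)} = 12 - H$ ($c{\left(H \right)} = \left(-1\right) 4 \left(-3\right) - H = \left(-4\right) \left(-3\right) - H = 12 - H$)
$\sqrt{c{\left(-4 \right)} + 74} = \sqrt{\left(12 - -4\right) + 74} = \sqrt{\left(12 + 4\right) + 74} = \sqrt{16 + 74} = \sqrt{90} = 3 \sqrt{10}$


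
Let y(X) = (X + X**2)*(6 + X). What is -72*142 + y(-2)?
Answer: -10216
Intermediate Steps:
y(X) = (6 + X)*(X + X**2)
-72*142 + y(-2) = -72*142 - 2*(6 + (-2)**2 + 7*(-2)) = -10224 - 2*(6 + 4 - 14) = -10224 - 2*(-4) = -10224 + 8 = -10216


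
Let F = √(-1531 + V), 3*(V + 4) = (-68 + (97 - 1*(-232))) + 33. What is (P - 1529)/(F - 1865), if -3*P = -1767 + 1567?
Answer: 8181755/10438986 + 4387*I*√1437/10438986 ≈ 0.78377 + 0.015931*I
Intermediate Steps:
P = 200/3 (P = -(-1767 + 1567)/3 = -⅓*(-200) = 200/3 ≈ 66.667)
V = 94 (V = -4 + ((-68 + (97 - 1*(-232))) + 33)/3 = -4 + ((-68 + (97 + 232)) + 33)/3 = -4 + ((-68 + 329) + 33)/3 = -4 + (261 + 33)/3 = -4 + (⅓)*294 = -4 + 98 = 94)
F = I*√1437 (F = √(-1531 + 94) = √(-1437) = I*√1437 ≈ 37.908*I)
(P - 1529)/(F - 1865) = (200/3 - 1529)/(I*√1437 - 1865) = -4387/(3*(-1865 + I*√1437))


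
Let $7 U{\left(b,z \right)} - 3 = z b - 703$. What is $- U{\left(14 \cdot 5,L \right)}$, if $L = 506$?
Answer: $-4960$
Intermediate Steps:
$U{\left(b,z \right)} = -100 + \frac{b z}{7}$ ($U{\left(b,z \right)} = \frac{3}{7} + \frac{z b - 703}{7} = \frac{3}{7} + \frac{b z - 703}{7} = \frac{3}{7} + \frac{-703 + b z}{7} = \frac{3}{7} + \left(- \frac{703}{7} + \frac{b z}{7}\right) = -100 + \frac{b z}{7}$)
$- U{\left(14 \cdot 5,L \right)} = - (-100 + \frac{1}{7} \cdot 14 \cdot 5 \cdot 506) = - (-100 + \frac{1}{7} \cdot 70 \cdot 506) = - (-100 + 5060) = \left(-1\right) 4960 = -4960$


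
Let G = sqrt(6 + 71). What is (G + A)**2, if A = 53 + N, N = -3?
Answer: (50 + sqrt(77))**2 ≈ 3454.5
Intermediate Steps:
G = sqrt(77) ≈ 8.7750
A = 50 (A = 53 - 3 = 50)
(G + A)**2 = (sqrt(77) + 50)**2 = (50 + sqrt(77))**2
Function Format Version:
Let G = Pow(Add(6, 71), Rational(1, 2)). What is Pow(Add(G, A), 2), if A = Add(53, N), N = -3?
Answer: Pow(Add(50, Pow(77, Rational(1, 2))), 2) ≈ 3454.5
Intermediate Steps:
G = Pow(77, Rational(1, 2)) ≈ 8.7750
A = 50 (A = Add(53, -3) = 50)
Pow(Add(G, A), 2) = Pow(Add(Pow(77, Rational(1, 2)), 50), 2) = Pow(Add(50, Pow(77, Rational(1, 2))), 2)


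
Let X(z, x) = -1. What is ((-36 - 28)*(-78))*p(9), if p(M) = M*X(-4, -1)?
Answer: -44928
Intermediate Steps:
p(M) = -M (p(M) = M*(-1) = -M)
((-36 - 28)*(-78))*p(9) = ((-36 - 28)*(-78))*(-1*9) = -64*(-78)*(-9) = 4992*(-9) = -44928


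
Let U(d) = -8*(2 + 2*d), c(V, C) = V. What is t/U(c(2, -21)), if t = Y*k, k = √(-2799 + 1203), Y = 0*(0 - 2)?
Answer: 0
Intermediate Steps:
Y = 0 (Y = 0*(-2) = 0)
k = 2*I*√399 (k = √(-1596) = 2*I*√399 ≈ 39.95*I)
U(d) = -16 - 16*d
t = 0 (t = 0*(2*I*√399) = 0)
t/U(c(2, -21)) = 0/(-16 - 16*2) = 0/(-16 - 32) = 0/(-48) = 0*(-1/48) = 0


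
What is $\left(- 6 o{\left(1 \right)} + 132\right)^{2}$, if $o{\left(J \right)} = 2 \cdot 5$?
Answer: $5184$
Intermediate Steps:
$o{\left(J \right)} = 10$
$\left(- 6 o{\left(1 \right)} + 132\right)^{2} = \left(\left(-6\right) 10 + 132\right)^{2} = \left(-60 + 132\right)^{2} = 72^{2} = 5184$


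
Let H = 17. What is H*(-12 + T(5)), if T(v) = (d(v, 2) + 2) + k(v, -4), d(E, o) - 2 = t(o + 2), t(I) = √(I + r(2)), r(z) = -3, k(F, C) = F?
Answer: -34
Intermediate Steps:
t(I) = √(-3 + I) (t(I) = √(I - 3) = √(-3 + I))
d(E, o) = 2 + √(-1 + o) (d(E, o) = 2 + √(-3 + (o + 2)) = 2 + √(-3 + (2 + o)) = 2 + √(-1 + o))
T(v) = 5 + v (T(v) = ((2 + √(-1 + 2)) + 2) + v = ((2 + √1) + 2) + v = ((2 + 1) + 2) + v = (3 + 2) + v = 5 + v)
H*(-12 + T(5)) = 17*(-12 + (5 + 5)) = 17*(-12 + 10) = 17*(-2) = -34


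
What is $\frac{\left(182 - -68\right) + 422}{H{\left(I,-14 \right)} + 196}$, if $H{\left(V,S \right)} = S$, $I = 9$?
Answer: $\frac{48}{13} \approx 3.6923$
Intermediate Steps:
$\frac{\left(182 - -68\right) + 422}{H{\left(I,-14 \right)} + 196} = \frac{\left(182 - -68\right) + 422}{-14 + 196} = \frac{\left(182 + 68\right) + 422}{182} = \left(250 + 422\right) \frac{1}{182} = 672 \cdot \frac{1}{182} = \frac{48}{13}$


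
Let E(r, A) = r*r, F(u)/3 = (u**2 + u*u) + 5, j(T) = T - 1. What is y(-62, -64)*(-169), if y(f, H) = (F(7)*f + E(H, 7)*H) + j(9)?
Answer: 47538686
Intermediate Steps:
j(T) = -1 + T
F(u) = 15 + 6*u**2 (F(u) = 3*((u**2 + u*u) + 5) = 3*((u**2 + u**2) + 5) = 3*(2*u**2 + 5) = 3*(5 + 2*u**2) = 15 + 6*u**2)
E(r, A) = r**2
y(f, H) = 8 + H**3 + 309*f (y(f, H) = ((15 + 6*7**2)*f + H**2*H) + (-1 + 9) = ((15 + 6*49)*f + H**3) + 8 = ((15 + 294)*f + H**3) + 8 = (309*f + H**3) + 8 = (H**3 + 309*f) + 8 = 8 + H**3 + 309*f)
y(-62, -64)*(-169) = (8 + (-64)**3 + 309*(-62))*(-169) = (8 - 262144 - 19158)*(-169) = -281294*(-169) = 47538686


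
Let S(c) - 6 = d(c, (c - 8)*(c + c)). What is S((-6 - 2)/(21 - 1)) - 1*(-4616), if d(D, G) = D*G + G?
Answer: 578254/125 ≈ 4626.0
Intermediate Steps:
d(D, G) = G + D*G
S(c) = 6 + 2*c*(1 + c)*(-8 + c) (S(c) = 6 + ((c - 8)*(c + c))*(1 + c) = 6 + ((-8 + c)*(2*c))*(1 + c) = 6 + (2*c*(-8 + c))*(1 + c) = 6 + 2*c*(1 + c)*(-8 + c))
S((-6 - 2)/(21 - 1)) - 1*(-4616) = (6 + 2*((-6 - 2)/(21 - 1))*(1 + (-6 - 2)/(21 - 1))*(-8 + (-6 - 2)/(21 - 1))) - 1*(-4616) = (6 + 2*(-8/20)*(1 - 8/20)*(-8 - 8/20)) + 4616 = (6 + 2*(-8*1/20)*(1 - 8*1/20)*(-8 - 8*1/20)) + 4616 = (6 + 2*(-⅖)*(1 - ⅖)*(-8 - ⅖)) + 4616 = (6 + 2*(-⅖)*(⅗)*(-42/5)) + 4616 = (6 + 504/125) + 4616 = 1254/125 + 4616 = 578254/125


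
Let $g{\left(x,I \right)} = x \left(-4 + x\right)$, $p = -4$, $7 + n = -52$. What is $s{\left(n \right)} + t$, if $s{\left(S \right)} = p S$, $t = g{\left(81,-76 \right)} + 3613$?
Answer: $10086$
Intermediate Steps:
$n = -59$ ($n = -7 - 52 = -59$)
$t = 9850$ ($t = 81 \left(-4 + 81\right) + 3613 = 81 \cdot 77 + 3613 = 6237 + 3613 = 9850$)
$s{\left(S \right)} = - 4 S$
$s{\left(n \right)} + t = \left(-4\right) \left(-59\right) + 9850 = 236 + 9850 = 10086$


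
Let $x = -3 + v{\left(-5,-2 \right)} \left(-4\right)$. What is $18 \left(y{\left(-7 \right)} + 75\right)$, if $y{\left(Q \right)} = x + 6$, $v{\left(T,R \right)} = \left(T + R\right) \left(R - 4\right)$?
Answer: $-1620$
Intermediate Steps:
$v{\left(T,R \right)} = \left(-4 + R\right) \left(R + T\right)$ ($v{\left(T,R \right)} = \left(R + T\right) \left(-4 + R\right) = \left(-4 + R\right) \left(R + T\right)$)
$x = -171$ ($x = -3 + \left(\left(-2\right)^{2} - -8 - -20 - -10\right) \left(-4\right) = -3 + \left(4 + 8 + 20 + 10\right) \left(-4\right) = -3 + 42 \left(-4\right) = -3 - 168 = -171$)
$y{\left(Q \right)} = -165$ ($y{\left(Q \right)} = -171 + 6 = -165$)
$18 \left(y{\left(-7 \right)} + 75\right) = 18 \left(-165 + 75\right) = 18 \left(-90\right) = -1620$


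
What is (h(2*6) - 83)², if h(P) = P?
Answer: 5041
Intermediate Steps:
(h(2*6) - 83)² = (2*6 - 83)² = (12 - 83)² = (-71)² = 5041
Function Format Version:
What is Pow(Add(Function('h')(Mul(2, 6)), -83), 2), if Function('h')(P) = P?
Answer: 5041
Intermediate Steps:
Pow(Add(Function('h')(Mul(2, 6)), -83), 2) = Pow(Add(Mul(2, 6), -83), 2) = Pow(Add(12, -83), 2) = Pow(-71, 2) = 5041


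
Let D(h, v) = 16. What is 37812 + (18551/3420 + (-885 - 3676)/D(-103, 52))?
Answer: 513442709/13680 ≈ 37532.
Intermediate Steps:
37812 + (18551/3420 + (-885 - 3676)/D(-103, 52)) = 37812 + (18551/3420 + (-885 - 3676)/16) = 37812 + (18551*(1/3420) - 4561*1/16) = 37812 + (18551/3420 - 4561/16) = 37812 - 3825451/13680 = 513442709/13680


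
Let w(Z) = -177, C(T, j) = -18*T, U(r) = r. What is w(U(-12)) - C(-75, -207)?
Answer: -1527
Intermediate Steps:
w(U(-12)) - C(-75, -207) = -177 - (-18)*(-75) = -177 - 1*1350 = -177 - 1350 = -1527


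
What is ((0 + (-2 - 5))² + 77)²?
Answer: 15876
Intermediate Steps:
((0 + (-2 - 5))² + 77)² = ((0 - 7)² + 77)² = ((-7)² + 77)² = (49 + 77)² = 126² = 15876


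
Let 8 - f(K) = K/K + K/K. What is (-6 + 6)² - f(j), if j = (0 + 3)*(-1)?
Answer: -6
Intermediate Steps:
j = -3 (j = 3*(-1) = -3)
f(K) = 6 (f(K) = 8 - (K/K + K/K) = 8 - (1 + 1) = 8 - 1*2 = 8 - 2 = 6)
(-6 + 6)² - f(j) = (-6 + 6)² - 1*6 = 0² - 6 = 0 - 6 = -6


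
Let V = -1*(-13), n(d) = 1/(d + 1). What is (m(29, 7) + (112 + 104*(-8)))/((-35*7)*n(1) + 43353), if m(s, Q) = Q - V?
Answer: -1452/86461 ≈ -0.016794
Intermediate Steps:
n(d) = 1/(1 + d)
V = 13
m(s, Q) = -13 + Q (m(s, Q) = Q - 1*13 = Q - 13 = -13 + Q)
(m(29, 7) + (112 + 104*(-8)))/((-35*7)*n(1) + 43353) = ((-13 + 7) + (112 + 104*(-8)))/((-35*7)/(1 + 1) + 43353) = (-6 + (112 - 832))/(-245/2 + 43353) = (-6 - 720)/(-245*½ + 43353) = -726/(-245/2 + 43353) = -726/86461/2 = -726*2/86461 = -1452/86461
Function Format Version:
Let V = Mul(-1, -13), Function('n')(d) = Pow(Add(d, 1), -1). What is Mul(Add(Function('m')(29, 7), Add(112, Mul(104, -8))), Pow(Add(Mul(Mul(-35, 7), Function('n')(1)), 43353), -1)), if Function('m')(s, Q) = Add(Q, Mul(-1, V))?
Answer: Rational(-1452, 86461) ≈ -0.016794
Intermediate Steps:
Function('n')(d) = Pow(Add(1, d), -1)
V = 13
Function('m')(s, Q) = Add(-13, Q) (Function('m')(s, Q) = Add(Q, Mul(-1, 13)) = Add(Q, -13) = Add(-13, Q))
Mul(Add(Function('m')(29, 7), Add(112, Mul(104, -8))), Pow(Add(Mul(Mul(-35, 7), Function('n')(1)), 43353), -1)) = Mul(Add(Add(-13, 7), Add(112, Mul(104, -8))), Pow(Add(Mul(Mul(-35, 7), Pow(Add(1, 1), -1)), 43353), -1)) = Mul(Add(-6, Add(112, -832)), Pow(Add(Mul(-245, Pow(2, -1)), 43353), -1)) = Mul(Add(-6, -720), Pow(Add(Mul(-245, Rational(1, 2)), 43353), -1)) = Mul(-726, Pow(Add(Rational(-245, 2), 43353), -1)) = Mul(-726, Pow(Rational(86461, 2), -1)) = Mul(-726, Rational(2, 86461)) = Rational(-1452, 86461)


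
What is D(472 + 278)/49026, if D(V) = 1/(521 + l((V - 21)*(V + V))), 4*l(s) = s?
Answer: 1/13428025296 ≈ 7.4471e-11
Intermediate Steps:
l(s) = s/4
D(V) = 1/(521 + V*(-21 + V)/2) (D(V) = 1/(521 + ((V - 21)*(V + V))/4) = 1/(521 + ((-21 + V)*(2*V))/4) = 1/(521 + (2*V*(-21 + V))/4) = 1/(521 + V*(-21 + V)/2))
D(472 + 278)/49026 = (2/(1042 + (472 + 278)*(-21 + (472 + 278))))/49026 = (2/(1042 + 750*(-21 + 750)))*(1/49026) = (2/(1042 + 750*729))*(1/49026) = (2/(1042 + 546750))*(1/49026) = (2/547792)*(1/49026) = (2*(1/547792))*(1/49026) = (1/273896)*(1/49026) = 1/13428025296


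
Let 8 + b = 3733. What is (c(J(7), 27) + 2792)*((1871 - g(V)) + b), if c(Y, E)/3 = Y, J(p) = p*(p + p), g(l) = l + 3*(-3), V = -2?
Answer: 17303202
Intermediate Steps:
b = 3725 (b = -8 + 3733 = 3725)
g(l) = -9 + l (g(l) = l - 9 = -9 + l)
J(p) = 2*p² (J(p) = p*(2*p) = 2*p²)
c(Y, E) = 3*Y
(c(J(7), 27) + 2792)*((1871 - g(V)) + b) = (3*(2*7²) + 2792)*((1871 - (-9 - 2)) + 3725) = (3*(2*49) + 2792)*((1871 - 1*(-11)) + 3725) = (3*98 + 2792)*((1871 + 11) + 3725) = (294 + 2792)*(1882 + 3725) = 3086*5607 = 17303202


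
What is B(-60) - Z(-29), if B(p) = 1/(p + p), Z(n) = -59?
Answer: 7079/120 ≈ 58.992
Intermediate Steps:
B(p) = 1/(2*p)
B(-60) - Z(-29) = (1/2)/(-60) - 1*(-59) = (1/2)*(-1/60) + 59 = -1/120 + 59 = 7079/120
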